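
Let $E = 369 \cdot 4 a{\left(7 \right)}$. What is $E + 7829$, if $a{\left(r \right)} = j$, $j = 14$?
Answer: $28493$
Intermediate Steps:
$a{\left(r \right)} = 14$
$E = 20664$ ($E = 369 \cdot 4 \cdot 14 = 1476 \cdot 14 = 20664$)
$E + 7829 = 20664 + 7829 = 28493$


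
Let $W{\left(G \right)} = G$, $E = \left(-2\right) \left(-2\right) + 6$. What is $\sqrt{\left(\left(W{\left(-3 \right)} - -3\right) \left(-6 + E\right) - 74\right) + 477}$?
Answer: $\sqrt{403} \approx 20.075$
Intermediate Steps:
$E = 10$ ($E = 4 + 6 = 10$)
$\sqrt{\left(\left(W{\left(-3 \right)} - -3\right) \left(-6 + E\right) - 74\right) + 477} = \sqrt{\left(\left(-3 - -3\right) \left(-6 + 10\right) - 74\right) + 477} = \sqrt{\left(\left(-3 + 3\right) 4 - 74\right) + 477} = \sqrt{\left(0 \cdot 4 - 74\right) + 477} = \sqrt{\left(0 - 74\right) + 477} = \sqrt{-74 + 477} = \sqrt{403}$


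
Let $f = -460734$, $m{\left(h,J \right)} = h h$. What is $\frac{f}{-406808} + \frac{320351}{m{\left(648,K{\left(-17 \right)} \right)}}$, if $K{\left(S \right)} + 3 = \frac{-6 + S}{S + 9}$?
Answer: $\frac{40473174893}{21352538304} \approx 1.8955$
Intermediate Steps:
$K{\left(S \right)} = -3 + \frac{-6 + S}{9 + S}$ ($K{\left(S \right)} = -3 + \frac{-6 + S}{S + 9} = -3 + \frac{-6 + S}{9 + S}$)
$m{\left(h,J \right)} = h^{2}$
$\frac{f}{-406808} + \frac{320351}{m{\left(648,K{\left(-17 \right)} \right)}} = - \frac{460734}{-406808} + \frac{320351}{648^{2}} = \left(-460734\right) \left(- \frac{1}{406808}\right) + \frac{320351}{419904} = \frac{230367}{203404} + 320351 \cdot \frac{1}{419904} = \frac{230367}{203404} + \frac{320351}{419904} = \frac{40473174893}{21352538304}$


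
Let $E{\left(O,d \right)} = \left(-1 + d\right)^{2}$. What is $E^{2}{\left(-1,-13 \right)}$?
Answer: $38416$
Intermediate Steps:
$E^{2}{\left(-1,-13 \right)} = \left(\left(-1 - 13\right)^{2}\right)^{2} = \left(\left(-14\right)^{2}\right)^{2} = 196^{2} = 38416$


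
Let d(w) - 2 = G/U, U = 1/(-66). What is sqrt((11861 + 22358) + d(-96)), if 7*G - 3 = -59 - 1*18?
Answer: 3*sqrt(190113)/7 ≈ 186.87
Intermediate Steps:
G = -74/7 (G = 3/7 + (-59 - 1*18)/7 = 3/7 + (-59 - 18)/7 = 3/7 + (1/7)*(-77) = 3/7 - 11 = -74/7 ≈ -10.571)
U = -1/66 ≈ -0.015152
d(w) = 4898/7 (d(w) = 2 - 74/(7*(-1/66)) = 2 - 74/7*(-66) = 2 + 4884/7 = 4898/7)
sqrt((11861 + 22358) + d(-96)) = sqrt((11861 + 22358) + 4898/7) = sqrt(34219 + 4898/7) = sqrt(244431/7) = 3*sqrt(190113)/7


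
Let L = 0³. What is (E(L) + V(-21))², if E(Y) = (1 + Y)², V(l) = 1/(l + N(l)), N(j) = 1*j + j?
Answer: 3844/3969 ≈ 0.96851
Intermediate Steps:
N(j) = 2*j (N(j) = j + j = 2*j)
V(l) = 1/(3*l) (V(l) = 1/(l + 2*l) = 1/(3*l))
L = 0
(E(L) + V(-21))² = ((1 + 0)² + (⅓)/(-21))² = (1² + (⅓)*(-1/21))² = (1 - 1/63)² = (62/63)² = 3844/3969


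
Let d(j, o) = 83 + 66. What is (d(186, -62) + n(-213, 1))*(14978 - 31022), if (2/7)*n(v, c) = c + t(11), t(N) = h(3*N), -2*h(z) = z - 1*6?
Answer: -1688631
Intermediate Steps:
h(z) = 3 - z/2 (h(z) = -(z - 1*6)/2 = -(z - 6)/2 = -(-6 + z)/2 = 3 - z/2)
t(N) = 3 - 3*N/2
d(j, o) = 149
n(v, c) = -189/4 + 7*c/2 (n(v, c) = 7*(c + (3 - 3/2*11))/2 = 7*(c + (3 - 33/2))/2 = 7*(c - 27/2)/2 = 7*(-27/2 + c)/2 = -189/4 + 7*c/2)
(d(186, -62) + n(-213, 1))*(14978 - 31022) = (149 + (-189/4 + (7/2)*1))*(14978 - 31022) = (149 + (-189/4 + 7/2))*(-16044) = (149 - 175/4)*(-16044) = (421/4)*(-16044) = -1688631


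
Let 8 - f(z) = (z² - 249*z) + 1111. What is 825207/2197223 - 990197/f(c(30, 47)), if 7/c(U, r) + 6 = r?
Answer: 281445791584378/301311781659 ≈ 934.07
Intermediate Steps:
c(U, r) = 7/(-6 + r)
f(z) = -1103 - z² + 249*z (f(z) = 8 - ((z² - 249*z) + 1111) = 8 - (1111 + z² - 249*z) = 8 + (-1111 - z² + 249*z) = -1103 - z² + 249*z)
825207/2197223 - 990197/f(c(30, 47)) = 825207/2197223 - 990197/(-1103 - (7/(-6 + 47))² + 249*(7/(-6 + 47))) = 825207*(1/2197223) - 990197/(-1103 - (7/41)² + 249*(7/41)) = 825207/2197223 - 990197/(-1103 - (7*(1/41))² + 249*(7*(1/41))) = 825207/2197223 - 990197/(-1103 - (7/41)² + 249*(7/41)) = 825207/2197223 - 990197/(-1103 - 1*49/1681 + 1743/41) = 825207/2197223 - 990197/(-1103 - 49/1681 + 1743/41) = 825207/2197223 - 990197/(-1782729/1681) = 825207/2197223 - 990197*(-1681/1782729) = 825207/2197223 + 128040089/137133 = 281445791584378/301311781659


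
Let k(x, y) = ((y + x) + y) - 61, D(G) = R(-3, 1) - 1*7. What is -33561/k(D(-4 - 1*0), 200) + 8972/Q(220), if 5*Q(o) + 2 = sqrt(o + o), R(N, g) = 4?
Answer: 1292777/12208 + 22430*sqrt(110)/109 ≈ 2264.1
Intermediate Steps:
D(G) = -3 (D(G) = 4 - 1*7 = 4 - 7 = -3)
Q(o) = -2/5 + sqrt(2)*sqrt(o)/5 (Q(o) = -2/5 + sqrt(o + o)/5 = -2/5 + sqrt(2*o)/5 = -2/5 + (sqrt(2)*sqrt(o))/5 = -2/5 + sqrt(2)*sqrt(o)/5)
k(x, y) = -61 + x + 2*y (k(x, y) = ((x + y) + y) - 61 = (x + 2*y) - 61 = -61 + x + 2*y)
-33561/k(D(-4 - 1*0), 200) + 8972/Q(220) = -33561/(-61 - 3 + 2*200) + 8972/(-2/5 + sqrt(2)*sqrt(220)/5) = -33561/(-61 - 3 + 400) + 8972/(-2/5 + sqrt(2)*(2*sqrt(55))/5) = -33561/336 + 8972/(-2/5 + 2*sqrt(110)/5) = -33561*1/336 + 8972/(-2/5 + 2*sqrt(110)/5) = -11187/112 + 8972/(-2/5 + 2*sqrt(110)/5)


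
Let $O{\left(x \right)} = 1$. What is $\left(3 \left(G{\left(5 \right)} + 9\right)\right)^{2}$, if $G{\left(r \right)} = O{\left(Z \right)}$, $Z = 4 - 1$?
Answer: $900$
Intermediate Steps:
$Z = 3$ ($Z = 4 - 1 = 3$)
$G{\left(r \right)} = 1$
$\left(3 \left(G{\left(5 \right)} + 9\right)\right)^{2} = \left(3 \left(1 + 9\right)\right)^{2} = \left(3 \cdot 10\right)^{2} = 30^{2} = 900$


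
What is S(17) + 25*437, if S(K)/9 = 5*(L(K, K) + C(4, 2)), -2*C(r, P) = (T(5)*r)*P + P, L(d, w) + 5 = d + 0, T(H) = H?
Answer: 10520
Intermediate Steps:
L(d, w) = -5 + d (L(d, w) = -5 + (d + 0) = -5 + d)
C(r, P) = -P/2 - 5*P*r/2 (C(r, P) = -((5*r)*P + P)/2 = -(5*P*r + P)/2 = -(P + 5*P*r)/2 = -P/2 - 5*P*r/2)
S(K) = -1170 + 45*K (S(K) = 9*(5*((-5 + K) - ½*2*(1 + 5*4))) = 9*(5*((-5 + K) - ½*2*(1 + 20))) = 9*(5*((-5 + K) - ½*2*21)) = 9*(5*((-5 + K) - 21)) = 9*(5*(-26 + K)) = 9*(-130 + 5*K) = -1170 + 45*K)
S(17) + 25*437 = (-1170 + 45*17) + 25*437 = (-1170 + 765) + 10925 = -405 + 10925 = 10520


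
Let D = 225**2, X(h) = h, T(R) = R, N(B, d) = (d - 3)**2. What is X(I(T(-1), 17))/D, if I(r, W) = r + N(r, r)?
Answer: 1/3375 ≈ 0.00029630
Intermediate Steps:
N(B, d) = (-3 + d)**2
I(r, W) = r + (-3 + r)**2
D = 50625
X(I(T(-1), 17))/D = (-1 + (-3 - 1)**2)/50625 = (-1 + (-4)**2)*(1/50625) = (-1 + 16)*(1/50625) = 15*(1/50625) = 1/3375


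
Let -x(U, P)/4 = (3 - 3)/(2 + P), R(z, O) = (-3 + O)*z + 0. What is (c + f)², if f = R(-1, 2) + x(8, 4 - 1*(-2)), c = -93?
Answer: 8464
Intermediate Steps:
R(z, O) = z*(-3 + O) (R(z, O) = z*(-3 + O) + 0 = z*(-3 + O))
x(U, P) = 0 (x(U, P) = -4*(3 - 3)/(2 + P) = -0/(2 + P) = -4*0 = 0)
f = 1 (f = -(-3 + 2) + 0 = -1*(-1) + 0 = 1 + 0 = 1)
(c + f)² = (-93 + 1)² = (-92)² = 8464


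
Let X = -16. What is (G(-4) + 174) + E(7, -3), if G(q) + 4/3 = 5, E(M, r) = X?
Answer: 485/3 ≈ 161.67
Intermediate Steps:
E(M, r) = -16
G(q) = 11/3 (G(q) = -4/3 + 5 = 11/3)
(G(-4) + 174) + E(7, -3) = (11/3 + 174) - 16 = 533/3 - 16 = 485/3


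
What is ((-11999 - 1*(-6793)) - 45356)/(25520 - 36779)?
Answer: 5618/1251 ≈ 4.4908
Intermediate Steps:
((-11999 - 1*(-6793)) - 45356)/(25520 - 36779) = ((-11999 + 6793) - 45356)/(-11259) = (-5206 - 45356)*(-1/11259) = -50562*(-1/11259) = 5618/1251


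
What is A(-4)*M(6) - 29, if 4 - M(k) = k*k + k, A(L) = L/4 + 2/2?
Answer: -29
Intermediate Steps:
A(L) = 1 + L/4 (A(L) = L*(¼) + 2*(½) = L/4 + 1 = 1 + L/4)
M(k) = 4 - k - k² (M(k) = 4 - (k*k + k) = 4 - (k² + k) = 4 - (k + k²) = 4 + (-k - k²) = 4 - k - k²)
A(-4)*M(6) - 29 = (1 + (¼)*(-4))*(4 - 1*6 - 1*6²) - 29 = (1 - 1)*(4 - 6 - 1*36) - 29 = 0*(4 - 6 - 36) - 29 = 0*(-38) - 29 = 0 - 29 = -29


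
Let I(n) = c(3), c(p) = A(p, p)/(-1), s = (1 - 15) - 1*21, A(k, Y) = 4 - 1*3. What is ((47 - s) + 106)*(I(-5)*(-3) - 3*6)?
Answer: -2820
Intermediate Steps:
A(k, Y) = 1 (A(k, Y) = 4 - 3 = 1)
s = -35 (s = -14 - 21 = -35)
c(p) = -1 (c(p) = 1/(-1) = 1*(-1) = -1)
I(n) = -1
((47 - s) + 106)*(I(-5)*(-3) - 3*6) = ((47 - 1*(-35)) + 106)*(-1*(-3) - 3*6) = ((47 + 35) + 106)*(3 - 18) = (82 + 106)*(-15) = 188*(-15) = -2820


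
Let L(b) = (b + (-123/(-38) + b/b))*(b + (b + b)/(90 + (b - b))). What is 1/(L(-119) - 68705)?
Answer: -855/46806718 ≈ -1.8267e-5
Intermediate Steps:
L(b) = 46*b*(161/38 + b)/45 (L(b) = (b + (-123*(-1/38) + 1))*(b + (2*b)/(90 + 0)) = (b + (123/38 + 1))*(b + (2*b)/90) = (b + 161/38)*(b + (2*b)*(1/90)) = (161/38 + b)*(b + b/45) = (161/38 + b)*(46*b/45) = 46*b*(161/38 + b)/45)
1/(L(-119) - 68705) = 1/((23/855)*(-119)*(161 + 38*(-119)) - 68705) = 1/((23/855)*(-119)*(161 - 4522) - 68705) = 1/((23/855)*(-119)*(-4361) - 68705) = 1/(11936057/855 - 68705) = 1/(-46806718/855) = -855/46806718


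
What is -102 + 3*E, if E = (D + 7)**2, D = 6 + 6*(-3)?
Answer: -27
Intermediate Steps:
D = -12 (D = 6 - 18 = -12)
E = 25 (E = (-12 + 7)**2 = (-5)**2 = 25)
-102 + 3*E = -102 + 3*25 = -102 + 75 = -27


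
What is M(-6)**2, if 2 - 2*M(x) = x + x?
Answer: 49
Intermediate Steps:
M(x) = 1 - x (M(x) = 1 - (x + x)/2 = 1 - x)
M(-6)**2 = (1 - 1*(-6))**2 = (1 + 6)**2 = 7**2 = 49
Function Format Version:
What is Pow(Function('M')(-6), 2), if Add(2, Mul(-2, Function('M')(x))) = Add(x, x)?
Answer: 49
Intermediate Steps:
Function('M')(x) = Add(1, Mul(-1, x)) (Function('M')(x) = Add(1, Mul(Rational(-1, 2), Add(x, x))) = Add(1, Mul(Rational(-1, 2), Mul(2, x))) = Add(1, Mul(-1, x)))
Pow(Function('M')(-6), 2) = Pow(Add(1, Mul(-1, -6)), 2) = Pow(Add(1, 6), 2) = Pow(7, 2) = 49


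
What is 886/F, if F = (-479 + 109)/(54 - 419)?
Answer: 32339/37 ≈ 874.03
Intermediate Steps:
F = 74/73 (F = -370/(-365) = -370*(-1/365) = 74/73 ≈ 1.0137)
886/F = 886/(74/73) = 886*(73/74) = 32339/37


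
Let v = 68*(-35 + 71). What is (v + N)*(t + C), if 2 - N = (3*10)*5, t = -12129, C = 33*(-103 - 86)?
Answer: -42241800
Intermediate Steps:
C = -6237 (C = 33*(-189) = -6237)
N = -148 (N = 2 - 3*10*5 = 2 - 30*5 = 2 - 1*150 = 2 - 150 = -148)
v = 2448 (v = 68*36 = 2448)
(v + N)*(t + C) = (2448 - 148)*(-12129 - 6237) = 2300*(-18366) = -42241800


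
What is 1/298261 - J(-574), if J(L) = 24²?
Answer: -171798335/298261 ≈ -576.00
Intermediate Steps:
J(L) = 576
1/298261 - J(-574) = 1/298261 - 1*576 = 1/298261 - 576 = -171798335/298261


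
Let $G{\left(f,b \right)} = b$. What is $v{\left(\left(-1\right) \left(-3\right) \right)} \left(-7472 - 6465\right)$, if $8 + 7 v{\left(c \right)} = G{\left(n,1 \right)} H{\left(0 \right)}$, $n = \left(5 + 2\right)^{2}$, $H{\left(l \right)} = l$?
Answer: $15928$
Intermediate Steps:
$n = 49$ ($n = 7^{2} = 49$)
$v{\left(c \right)} = - \frac{8}{7}$ ($v{\left(c \right)} = - \frac{8}{7} + \frac{1 \cdot 0}{7} = - \frac{8}{7} + \frac{1}{7} \cdot 0 = - \frac{8}{7} + 0 = - \frac{8}{7}$)
$v{\left(\left(-1\right) \left(-3\right) \right)} \left(-7472 - 6465\right) = - \frac{8 \left(-7472 - 6465\right)}{7} = \left(- \frac{8}{7}\right) \left(-13937\right) = 15928$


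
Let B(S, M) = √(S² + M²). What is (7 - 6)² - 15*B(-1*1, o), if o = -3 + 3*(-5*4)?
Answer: 1 - 15*√3970 ≈ -944.12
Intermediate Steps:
o = -63 (o = -3 + 3*(-20) = -3 - 60 = -63)
B(S, M) = √(M² + S²)
(7 - 6)² - 15*B(-1*1, o) = (7 - 6)² - 15*√((-63)² + (-1*1)²) = 1² - 15*√(3969 + (-1)²) = 1 - 15*√(3969 + 1) = 1 - 15*√3970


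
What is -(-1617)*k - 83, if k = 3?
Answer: 4768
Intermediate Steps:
-(-1617)*k - 83 = -(-1617)*3 - 83 = -147*(-33) - 83 = 4851 - 83 = 4768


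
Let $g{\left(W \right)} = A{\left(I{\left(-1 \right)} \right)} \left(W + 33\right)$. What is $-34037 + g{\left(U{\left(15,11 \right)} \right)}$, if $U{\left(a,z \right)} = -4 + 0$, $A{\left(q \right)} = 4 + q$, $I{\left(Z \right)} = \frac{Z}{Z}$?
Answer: $-33892$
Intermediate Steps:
$I{\left(Z \right)} = 1$
$U{\left(a,z \right)} = -4$
$g{\left(W \right)} = 165 + 5 W$ ($g{\left(W \right)} = \left(4 + 1\right) \left(W + 33\right) = 5 \left(33 + W\right) = 165 + 5 W$)
$-34037 + g{\left(U{\left(15,11 \right)} \right)} = -34037 + \left(165 + 5 \left(-4\right)\right) = -34037 + \left(165 - 20\right) = -34037 + 145 = -33892$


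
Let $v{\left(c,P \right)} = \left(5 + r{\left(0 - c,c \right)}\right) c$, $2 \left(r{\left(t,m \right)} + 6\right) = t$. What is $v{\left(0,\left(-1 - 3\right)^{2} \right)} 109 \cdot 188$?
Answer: $0$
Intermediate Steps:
$r{\left(t,m \right)} = -6 + \frac{t}{2}$
$v{\left(c,P \right)} = c \left(-1 - \frac{c}{2}\right)$ ($v{\left(c,P \right)} = \left(5 + \left(-6 + \frac{0 - c}{2}\right)\right) c = \left(5 + \left(-6 + \frac{\left(-1\right) c}{2}\right)\right) c = \left(5 - \left(6 + \frac{c}{2}\right)\right) c = \left(-1 - \frac{c}{2}\right) c = c \left(-1 - \frac{c}{2}\right)$)
$v{\left(0,\left(-1 - 3\right)^{2} \right)} 109 \cdot 188 = \frac{1}{2} \cdot 0 \left(-2 - 0\right) 109 \cdot 188 = \frac{1}{2} \cdot 0 \left(-2 + 0\right) 109 \cdot 188 = \frac{1}{2} \cdot 0 \left(-2\right) 109 \cdot 188 = 0 \cdot 109 \cdot 188 = 0 \cdot 188 = 0$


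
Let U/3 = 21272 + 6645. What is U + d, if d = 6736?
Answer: 90487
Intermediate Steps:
U = 83751 (U = 3*(21272 + 6645) = 3*27917 = 83751)
U + d = 83751 + 6736 = 90487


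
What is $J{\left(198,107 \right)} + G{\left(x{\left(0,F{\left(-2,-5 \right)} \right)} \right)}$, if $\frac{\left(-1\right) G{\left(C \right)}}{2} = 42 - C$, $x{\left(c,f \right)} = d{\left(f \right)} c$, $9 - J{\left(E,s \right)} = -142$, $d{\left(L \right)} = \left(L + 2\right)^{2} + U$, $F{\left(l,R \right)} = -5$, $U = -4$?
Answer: $67$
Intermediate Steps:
$d{\left(L \right)} = -4 + \left(2 + L\right)^{2}$ ($d{\left(L \right)} = \left(L + 2\right)^{2} - 4 = \left(2 + L\right)^{2} - 4 = -4 + \left(2 + L\right)^{2}$)
$J{\left(E,s \right)} = 151$ ($J{\left(E,s \right)} = 9 - -142 = 9 + 142 = 151$)
$x{\left(c,f \right)} = c f \left(4 + f\right)$ ($x{\left(c,f \right)} = f \left(4 + f\right) c = c f \left(4 + f\right)$)
$G{\left(C \right)} = -84 + 2 C$ ($G{\left(C \right)} = - 2 \left(42 - C\right) = -84 + 2 C$)
$J{\left(198,107 \right)} + G{\left(x{\left(0,F{\left(-2,-5 \right)} \right)} \right)} = 151 - \left(84 - 2 \cdot 0 \left(-5\right) \left(4 - 5\right)\right) = 151 - \left(84 - 2 \cdot 0 \left(-5\right) \left(-1\right)\right) = 151 + \left(-84 + 2 \cdot 0\right) = 151 + \left(-84 + 0\right) = 151 - 84 = 67$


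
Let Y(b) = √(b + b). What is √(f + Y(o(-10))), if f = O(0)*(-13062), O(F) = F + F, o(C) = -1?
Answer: (-2)^(¼) ≈ 0.8409 + 0.8409*I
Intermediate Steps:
O(F) = 2*F
Y(b) = √2*√b (Y(b) = √(2*b) = √2*√b)
f = 0 (f = (2*0)*(-13062) = 0*(-13062) = 0)
√(f + Y(o(-10))) = √(0 + √2*√(-1)) = √(0 + √2*I) = √(0 + I*√2) = √(I*√2) = 2^(¼)*√I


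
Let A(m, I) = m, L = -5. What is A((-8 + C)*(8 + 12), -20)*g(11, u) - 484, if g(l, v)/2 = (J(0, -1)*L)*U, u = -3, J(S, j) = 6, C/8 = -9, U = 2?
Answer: 191516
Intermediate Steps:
C = -72 (C = 8*(-9) = -72)
g(l, v) = -120 (g(l, v) = 2*((6*(-5))*2) = 2*(-30*2) = 2*(-60) = -120)
A((-8 + C)*(8 + 12), -20)*g(11, u) - 484 = ((-8 - 72)*(8 + 12))*(-120) - 484 = -80*20*(-120) - 484 = -1600*(-120) - 484 = 192000 - 484 = 191516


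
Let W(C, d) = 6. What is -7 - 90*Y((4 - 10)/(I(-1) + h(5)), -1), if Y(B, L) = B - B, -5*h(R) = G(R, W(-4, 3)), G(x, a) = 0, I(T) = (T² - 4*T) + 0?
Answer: -7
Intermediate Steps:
I(T) = T² - 4*T
h(R) = 0 (h(R) = -⅕*0 = 0)
Y(B, L) = 0
-7 - 90*Y((4 - 10)/(I(-1) + h(5)), -1) = -7 - 90*0 = -7 + 0 = -7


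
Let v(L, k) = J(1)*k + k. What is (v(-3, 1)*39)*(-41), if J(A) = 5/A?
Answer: -9594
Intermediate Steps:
v(L, k) = 6*k (v(L, k) = (5/1)*k + k = (5*1)*k + k = 5*k + k = 6*k)
(v(-3, 1)*39)*(-41) = ((6*1)*39)*(-41) = (6*39)*(-41) = 234*(-41) = -9594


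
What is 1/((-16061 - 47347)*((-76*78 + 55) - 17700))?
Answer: 1/1494716784 ≈ 6.6902e-10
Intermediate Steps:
1/((-16061 - 47347)*((-76*78 + 55) - 17700)) = 1/(-63408*((-5928 + 55) - 17700)) = 1/(-63408*(-5873 - 17700)) = 1/(-63408*(-23573)) = 1/1494716784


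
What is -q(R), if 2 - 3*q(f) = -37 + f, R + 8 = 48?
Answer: 1/3 ≈ 0.33333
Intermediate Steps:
R = 40 (R = -8 + 48 = 40)
q(f) = 13 - f/3 (q(f) = 2/3 - (-37 + f)/3 = 2/3 + (37/3 - f/3) = 13 - f/3)
-q(R) = -(13 - 1/3*40) = -(13 - 40/3) = -1*(-1/3) = 1/3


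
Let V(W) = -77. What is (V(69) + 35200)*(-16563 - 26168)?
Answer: -1500840913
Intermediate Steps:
(V(69) + 35200)*(-16563 - 26168) = (-77 + 35200)*(-16563 - 26168) = 35123*(-42731) = -1500840913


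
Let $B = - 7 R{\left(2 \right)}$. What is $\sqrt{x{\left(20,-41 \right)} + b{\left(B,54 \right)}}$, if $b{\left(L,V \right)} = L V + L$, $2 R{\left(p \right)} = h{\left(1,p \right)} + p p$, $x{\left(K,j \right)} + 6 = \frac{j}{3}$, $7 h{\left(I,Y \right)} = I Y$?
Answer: $\frac{i \sqrt{7602}}{3} \approx 29.063 i$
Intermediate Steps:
$h{\left(I,Y \right)} = \frac{I Y}{7}$
$x{\left(K,j \right)} = -6 + \frac{j}{3}$
$R{\left(p \right)} = \frac{p^{2}}{2} + \frac{p}{14}$ ($R{\left(p \right)} = \frac{\frac{1}{7} \cdot 1 p + p p}{2} = \frac{\frac{p}{7} + p^{2}}{2} = \frac{p^{2} + \frac{p}{7}}{2} = \frac{p^{2}}{2} + \frac{p}{14}$)
$B = -15$ ($B = - 7 \cdot \frac{1}{14} \cdot 2 \left(1 + 7 \cdot 2\right) = - 7 \cdot \frac{1}{14} \cdot 2 \left(1 + 14\right) = - 7 \cdot \frac{1}{14} \cdot 2 \cdot 15 = \left(-7\right) \frac{15}{7} = -15$)
$b{\left(L,V \right)} = L + L V$
$\sqrt{x{\left(20,-41 \right)} + b{\left(B,54 \right)}} = \sqrt{\left(-6 + \frac{1}{3} \left(-41\right)\right) - 15 \left(1 + 54\right)} = \sqrt{\left(-6 - \frac{41}{3}\right) - 825} = \sqrt{- \frac{59}{3} - 825} = \sqrt{- \frac{2534}{3}} = \frac{i \sqrt{7602}}{3}$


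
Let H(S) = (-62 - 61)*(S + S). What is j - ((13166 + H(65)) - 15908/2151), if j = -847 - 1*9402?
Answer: -15955267/2151 ≈ -7417.6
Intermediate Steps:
H(S) = -246*S
j = -10249 (j = -847 - 9402 = -10249)
j - ((13166 + H(65)) - 15908/2151) = -10249 - ((13166 - 246*65) - 15908/2151) = -10249 - ((13166 - 15990) - 15908*1/2151) = -10249 - (-2824 - 15908/2151) = -10249 - 1*(-6090332/2151) = -10249 + 6090332/2151 = -15955267/2151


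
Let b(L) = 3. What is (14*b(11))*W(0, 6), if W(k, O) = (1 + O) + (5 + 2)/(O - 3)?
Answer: 392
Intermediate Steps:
W(k, O) = 1 + O + 7/(-3 + O) (W(k, O) = (1 + O) + 7/(-3 + O) = 1 + O + 7/(-3 + O))
(14*b(11))*W(0, 6) = (14*3)*((4 + 6² - 2*6)/(-3 + 6)) = 42*((4 + 36 - 12)/3) = 42*((⅓)*28) = 42*(28/3) = 392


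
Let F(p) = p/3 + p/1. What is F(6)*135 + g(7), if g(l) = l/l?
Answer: 1081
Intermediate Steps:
g(l) = 1
F(p) = 4*p/3 (F(p) = p*(⅓) + p*1 = p/3 + p = 4*p/3)
F(6)*135 + g(7) = ((4/3)*6)*135 + 1 = 8*135 + 1 = 1080 + 1 = 1081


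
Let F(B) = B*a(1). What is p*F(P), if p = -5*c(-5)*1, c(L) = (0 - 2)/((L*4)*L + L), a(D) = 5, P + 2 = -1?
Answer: -30/19 ≈ -1.5789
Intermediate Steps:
P = -3 (P = -2 - 1 = -3)
F(B) = 5*B (F(B) = B*5 = 5*B)
c(L) = -2/(L + 4*L**2) (c(L) = -2/((4*L)*L + L) = -2/(4*L**2 + L) = -2/(L + 4*L**2))
p = 2/19 (p = -(-10)/((-5)*(1 + 4*(-5)))*1 = -(-10)*(-1)/(5*(1 - 20))*1 = -(-10)*(-1)/(5*(-19))*1 = -(-10)*(-1)*(-1)/(5*19)*1 = -5*(-2/95)*1 = (2/19)*1 = 2/19 ≈ 0.10526)
p*F(P) = 2*(5*(-3))/19 = (2/19)*(-15) = -30/19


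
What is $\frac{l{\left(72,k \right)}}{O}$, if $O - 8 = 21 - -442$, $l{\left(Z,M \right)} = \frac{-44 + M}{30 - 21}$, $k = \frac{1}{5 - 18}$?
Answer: $- \frac{191}{18369} \approx -0.010398$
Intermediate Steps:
$k = - \frac{1}{13}$ ($k = \frac{1}{-13} = - \frac{1}{13} \approx -0.076923$)
$l{\left(Z,M \right)} = - \frac{44}{9} + \frac{M}{9}$ ($l{\left(Z,M \right)} = \frac{-44 + M}{9} = \left(-44 + M\right) \frac{1}{9} = - \frac{44}{9} + \frac{M}{9}$)
$O = 471$ ($O = 8 + \left(21 - -442\right) = 8 + \left(21 + 442\right) = 8 + 463 = 471$)
$\frac{l{\left(72,k \right)}}{O} = \frac{- \frac{44}{9} + \frac{1}{9} \left(- \frac{1}{13}\right)}{471} = \left(- \frac{44}{9} - \frac{1}{117}\right) \frac{1}{471} = \left(- \frac{191}{39}\right) \frac{1}{471} = - \frac{191}{18369}$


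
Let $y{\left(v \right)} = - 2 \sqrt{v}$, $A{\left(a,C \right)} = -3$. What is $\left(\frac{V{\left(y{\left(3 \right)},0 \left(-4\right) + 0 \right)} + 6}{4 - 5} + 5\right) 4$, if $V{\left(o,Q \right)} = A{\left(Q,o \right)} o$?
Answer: $-4 - 24 \sqrt{3} \approx -45.569$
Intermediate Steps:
$V{\left(o,Q \right)} = - 3 o$
$\left(\frac{V{\left(y{\left(3 \right)},0 \left(-4\right) + 0 \right)} + 6}{4 - 5} + 5\right) 4 = \left(\frac{- 3 \left(- 2 \sqrt{3}\right) + 6}{4 - 5} + 5\right) 4 = \left(\frac{6 \sqrt{3} + 6}{-1} + 5\right) 4 = \left(\left(6 + 6 \sqrt{3}\right) \left(-1\right) + 5\right) 4 = \left(\left(-6 - 6 \sqrt{3}\right) + 5\right) 4 = \left(-1 - 6 \sqrt{3}\right) 4 = -4 - 24 \sqrt{3}$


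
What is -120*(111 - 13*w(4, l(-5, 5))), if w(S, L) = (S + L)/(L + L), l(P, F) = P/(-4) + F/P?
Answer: -60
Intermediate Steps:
l(P, F) = -P/4 + F/P (l(P, F) = P*(-1/4) + F/P = -P/4 + F/P)
w(S, L) = (L + S)/(2*L) (w(S, L) = (L + S)/((2*L)) = (L + S)*(1/(2*L)) = (L + S)/(2*L))
-120*(111 - 13*w(4, l(-5, 5))) = -120*(111 - 13*((-1/4*(-5) + 5/(-5)) + 4)/(2*(-1/4*(-5) + 5/(-5)))) = -120*(111 - 13*((5/4 + 5*(-1/5)) + 4)/(2*(5/4 + 5*(-1/5)))) = -120*(111 - 13*((5/4 - 1) + 4)/(2*(5/4 - 1))) = -120*(111 - 13*(1/4 + 4)/(2*1/4)) = -120*(111 - 13*4*17/(2*4)) = -120*(111 - 13*17/2) = -120*(111 - 221/2) = -120*1/2 = -60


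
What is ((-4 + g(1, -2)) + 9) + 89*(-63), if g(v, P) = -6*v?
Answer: -5608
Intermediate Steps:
((-4 + g(1, -2)) + 9) + 89*(-63) = ((-4 - 6*1) + 9) + 89*(-63) = ((-4 - 6) + 9) - 5607 = (-10 + 9) - 5607 = -1 - 5607 = -5608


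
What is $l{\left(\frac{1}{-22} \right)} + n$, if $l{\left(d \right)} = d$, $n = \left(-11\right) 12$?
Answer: $- \frac{2905}{22} \approx -132.05$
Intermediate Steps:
$n = -132$
$l{\left(\frac{1}{-22} \right)} + n = \frac{1}{-22} - 132 = - \frac{1}{22} - 132 = - \frac{2905}{22}$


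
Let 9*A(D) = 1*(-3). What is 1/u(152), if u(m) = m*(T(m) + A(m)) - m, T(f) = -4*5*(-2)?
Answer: 3/17632 ≈ 0.00017015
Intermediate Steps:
T(f) = 40 (T(f) = -20*(-2) = 40)
A(D) = -⅓ (A(D) = (1*(-3))/9 = (⅑)*(-3) = -⅓)
u(m) = 116*m/3 (u(m) = m*(40 - ⅓) - m = m*(119/3) - m = 119*m/3 - m = 116*m/3)
1/u(152) = 1/((116/3)*152) = 1/(17632/3) = 3/17632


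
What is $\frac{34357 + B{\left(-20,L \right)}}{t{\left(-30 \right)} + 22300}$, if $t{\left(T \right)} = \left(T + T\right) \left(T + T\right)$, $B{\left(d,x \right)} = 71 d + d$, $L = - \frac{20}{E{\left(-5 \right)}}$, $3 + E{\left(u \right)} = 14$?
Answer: $\frac{32917}{25900} \approx 1.2709$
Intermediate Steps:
$E{\left(u \right)} = 11$ ($E{\left(u \right)} = -3 + 14 = 11$)
$L = - \frac{20}{11} \approx -1.8182$
$B{\left(d,x \right)} = 72 d$
$t{\left(T \right)} = 4 T^{2}$ ($t{\left(T \right)} = 2 T 2 T = 4 T^{2}$)
$\frac{34357 + B{\left(-20,L \right)}}{t{\left(-30 \right)} + 22300} = \frac{34357 + 72 \left(-20\right)}{4 \left(-30\right)^{2} + 22300} = \frac{34357 - 1440}{4 \cdot 900 + 22300} = \frac{32917}{3600 + 22300} = \frac{32917}{25900}$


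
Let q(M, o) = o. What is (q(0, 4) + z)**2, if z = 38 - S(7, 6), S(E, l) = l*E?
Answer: 0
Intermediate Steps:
S(E, l) = E*l
z = -4 (z = 38 - 7*6 = 38 - 1*42 = 38 - 42 = -4)
(q(0, 4) + z)**2 = (4 - 4)**2 = 0**2 = 0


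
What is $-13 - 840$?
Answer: $-853$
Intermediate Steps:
$-13 - 840 = -853$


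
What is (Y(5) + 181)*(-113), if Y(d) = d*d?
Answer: -23278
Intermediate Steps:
Y(d) = d²
(Y(5) + 181)*(-113) = (5² + 181)*(-113) = (25 + 181)*(-113) = 206*(-113) = -23278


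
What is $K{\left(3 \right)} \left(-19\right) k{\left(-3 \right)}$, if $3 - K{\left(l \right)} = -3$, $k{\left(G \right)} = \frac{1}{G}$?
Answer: $38$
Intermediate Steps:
$K{\left(l \right)} = 6$ ($K{\left(l \right)} = 3 - -3 = 3 + 3 = 6$)
$K{\left(3 \right)} \left(-19\right) k{\left(-3 \right)} = \frac{6 \left(-19\right)}{-3} = \left(-114\right) \left(- \frac{1}{3}\right) = 38$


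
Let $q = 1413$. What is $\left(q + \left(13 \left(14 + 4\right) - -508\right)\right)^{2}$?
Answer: $4644025$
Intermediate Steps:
$\left(q + \left(13 \left(14 + 4\right) - -508\right)\right)^{2} = \left(1413 + \left(13 \left(14 + 4\right) - -508\right)\right)^{2} = \left(1413 + \left(13 \cdot 18 + 508\right)\right)^{2} = \left(1413 + \left(234 + 508\right)\right)^{2} = \left(1413 + 742\right)^{2} = 2155^{2} = 4644025$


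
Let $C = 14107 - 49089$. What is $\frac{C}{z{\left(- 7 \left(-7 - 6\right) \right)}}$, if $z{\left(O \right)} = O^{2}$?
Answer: $- \frac{34982}{8281} \approx -4.2244$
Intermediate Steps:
$C = -34982$
$\frac{C}{z{\left(- 7 \left(-7 - 6\right) \right)}} = - \frac{34982}{\left(- 7 \left(-7 - 6\right)\right)^{2}} = - \frac{34982}{\left(\left(-7\right) \left(-13\right)\right)^{2}} = - \frac{34982}{91^{2}} = - \frac{34982}{8281}$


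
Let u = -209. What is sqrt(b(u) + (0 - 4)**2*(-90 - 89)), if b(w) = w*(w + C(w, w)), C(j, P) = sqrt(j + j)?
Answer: sqrt(40817 - 209*I*sqrt(418)) ≈ 202.31 - 10.561*I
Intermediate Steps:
C(j, P) = sqrt(2)*sqrt(j) (C(j, P) = sqrt(2*j) = sqrt(2)*sqrt(j))
b(w) = w*(w + sqrt(2)*sqrt(w))
sqrt(b(u) + (0 - 4)**2*(-90 - 89)) = sqrt(-209*(-209 + sqrt(2)*sqrt(-209)) + (0 - 4)**2*(-90 - 89)) = sqrt(-209*(-209 + sqrt(2)*(I*sqrt(209))) + (-4)**2*(-179)) = sqrt(-209*(-209 + I*sqrt(418)) + 16*(-179)) = sqrt((43681 - 209*I*sqrt(418)) - 2864) = sqrt(40817 - 209*I*sqrt(418))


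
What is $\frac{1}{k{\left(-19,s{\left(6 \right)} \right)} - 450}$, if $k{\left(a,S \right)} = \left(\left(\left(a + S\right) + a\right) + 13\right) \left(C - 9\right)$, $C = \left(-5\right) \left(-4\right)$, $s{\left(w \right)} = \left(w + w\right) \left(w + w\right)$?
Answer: $\frac{1}{859} \approx 0.0011641$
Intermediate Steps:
$s{\left(w \right)} = 4 w^{2}$ ($s{\left(w \right)} = 2 w 2 w = 4 w^{2}$)
$C = 20$
$k{\left(a,S \right)} = 143 + 11 S + 22 a$ ($k{\left(a,S \right)} = \left(\left(\left(a + S\right) + a\right) + 13\right) \left(20 - 9\right) = \left(\left(\left(S + a\right) + a\right) + 13\right) 11 = \left(\left(S + 2 a\right) + 13\right) 11 = \left(13 + S + 2 a\right) 11 = 143 + 11 S + 22 a$)
$\frac{1}{k{\left(-19,s{\left(6 \right)} \right)} - 450} = \frac{1}{\left(143 + 11 \cdot 4 \cdot 6^{2} + 22 \left(-19\right)\right) - 450} = \frac{1}{\left(143 + 11 \cdot 4 \cdot 36 - 418\right) - 450} = \frac{1}{\left(143 + 11 \cdot 144 - 418\right) - 450} = \frac{1}{\left(143 + 1584 - 418\right) - 450} = \frac{1}{1309 - 450} = \frac{1}{859}$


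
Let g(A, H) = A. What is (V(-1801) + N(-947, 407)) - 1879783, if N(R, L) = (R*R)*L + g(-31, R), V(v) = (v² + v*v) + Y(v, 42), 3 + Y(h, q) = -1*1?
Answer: 369608647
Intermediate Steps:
Y(h, q) = -4 (Y(h, q) = -3 - 1*1 = -3 - 1 = -4)
V(v) = -4 + 2*v² (V(v) = (v² + v*v) - 4 = (v² + v²) - 4 = 2*v² - 4 = -4 + 2*v²)
N(R, L) = -31 + L*R² (N(R, L) = (R*R)*L - 31 = R²*L - 31 = L*R² - 31 = -31 + L*R²)
(V(-1801) + N(-947, 407)) - 1879783 = ((-4 + 2*(-1801)²) + (-31 + 407*(-947)²)) - 1879783 = ((-4 + 2*3243601) + (-31 + 407*896809)) - 1879783 = ((-4 + 6487202) + (-31 + 365001263)) - 1879783 = (6487198 + 365001232) - 1879783 = 371488430 - 1879783 = 369608647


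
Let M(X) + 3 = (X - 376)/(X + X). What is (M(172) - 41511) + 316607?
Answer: 23657947/86 ≈ 2.7509e+5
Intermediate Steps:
M(X) = -3 + (-376 + X)/(2*X) (M(X) = -3 + (X - 376)/(X + X) = -3 + (-376 + X)/((2*X)) = -3 + (-376 + X)*(1/(2*X)) = -3 + (-376 + X)/(2*X))
(M(172) - 41511) + 316607 = ((-5/2 - 188/172) - 41511) + 316607 = ((-5/2 - 188*1/172) - 41511) + 316607 = ((-5/2 - 47/43) - 41511) + 316607 = (-309/86 - 41511) + 316607 = -3570255/86 + 316607 = 23657947/86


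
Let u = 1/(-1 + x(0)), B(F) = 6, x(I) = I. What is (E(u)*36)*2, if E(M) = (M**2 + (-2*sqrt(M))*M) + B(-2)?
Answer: 504 + 144*I ≈ 504.0 + 144.0*I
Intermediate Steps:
u = -1 (u = 1/(-1 + 0) = 1/(-1) = -1)
E(M) = 6 + M**2 - 2*M**(3/2) (E(M) = (M**2 + (-2*sqrt(M))*M) + 6 = (M**2 - 2*M**(3/2)) + 6 = 6 + M**2 - 2*M**(3/2))
(E(u)*36)*2 = ((6 + (-1)**2 - (-2)*I)*36)*2 = ((6 + 1 - (-2)*I)*36)*2 = ((6 + 1 + 2*I)*36)*2 = ((7 + 2*I)*36)*2 = (252 + 72*I)*2 = 504 + 144*I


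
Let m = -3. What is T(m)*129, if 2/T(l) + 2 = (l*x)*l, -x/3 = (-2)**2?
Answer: -129/55 ≈ -2.3455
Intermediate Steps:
x = -12 (x = -3*(-2)**2 = -3*4 = -12)
T(l) = 2/(-2 - 12*l**2) (T(l) = 2/(-2 + (l*(-12))*l) = 2/(-2 + (-12*l)*l) = 2/(-2 - 12*l**2))
T(m)*129 = -1/(1 + 6*(-3)**2)*129 = -1/(1 + 6*9)*129 = -1/(1 + 54)*129 = -1/55*129 = -129/55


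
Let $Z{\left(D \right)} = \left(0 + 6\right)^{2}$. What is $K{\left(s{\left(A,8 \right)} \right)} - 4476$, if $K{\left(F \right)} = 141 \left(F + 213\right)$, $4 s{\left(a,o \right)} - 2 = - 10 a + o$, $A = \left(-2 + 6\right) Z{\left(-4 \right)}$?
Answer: $- \frac{49701}{2} \approx -24851.0$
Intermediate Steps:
$Z{\left(D \right)} = 36$ ($Z{\left(D \right)} = 6^{2} = 36$)
$A = 144$ ($A = \left(-2 + 6\right) 36 = 4 \cdot 36 = 144$)
$s{\left(a,o \right)} = \frac{1}{2} - \frac{5 a}{2} + \frac{o}{4}$ ($s{\left(a,o \right)} = \frac{1}{2} + \frac{- 10 a + o}{4} = \frac{1}{2} + \frac{o - 10 a}{4} = \frac{1}{2} - \left(- \frac{o}{4} + \frac{5 a}{2}\right) = \frac{1}{2} - \frac{5 a}{2} + \frac{o}{4}$)
$K{\left(F \right)} = 30033 + 141 F$ ($K{\left(F \right)} = 141 \left(213 + F\right) = 30033 + 141 F$)
$K{\left(s{\left(A,8 \right)} \right)} - 4476 = \left(30033 + 141 \left(\frac{1}{2} - 360 + \frac{1}{4} \cdot 8\right)\right) - 4476 = \left(30033 + 141 \left(\frac{1}{2} - 360 + 2\right)\right) - 4476 = \left(30033 + 141 \left(- \frac{715}{2}\right)\right) - 4476 = \left(30033 - \frac{100815}{2}\right) - 4476 = - \frac{40749}{2} - 4476 = - \frac{49701}{2}$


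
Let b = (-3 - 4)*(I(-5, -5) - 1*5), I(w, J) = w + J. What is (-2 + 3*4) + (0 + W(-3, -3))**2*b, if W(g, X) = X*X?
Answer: 8515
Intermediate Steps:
I(w, J) = J + w
W(g, X) = X**2
b = 105 (b = (-3 - 4)*((-5 - 5) - 1*5) = -7*(-10 - 5) = -7*(-15) = 105)
(-2 + 3*4) + (0 + W(-3, -3))**2*b = (-2 + 3*4) + (0 + (-3)**2)**2*105 = (-2 + 12) + (0 + 9)**2*105 = 10 + 9**2*105 = 10 + 81*105 = 10 + 8505 = 8515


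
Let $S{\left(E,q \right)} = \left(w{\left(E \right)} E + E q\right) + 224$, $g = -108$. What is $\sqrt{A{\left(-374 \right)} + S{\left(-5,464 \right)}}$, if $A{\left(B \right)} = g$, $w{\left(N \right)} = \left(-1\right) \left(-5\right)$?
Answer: $i \sqrt{2229} \approx 47.212 i$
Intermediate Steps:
$w{\left(N \right)} = 5$
$S{\left(E,q \right)} = 224 + 5 E + E q$ ($S{\left(E,q \right)} = \left(5 E + E q\right) + 224 = 224 + 5 E + E q$)
$A{\left(B \right)} = -108$
$\sqrt{A{\left(-374 \right)} + S{\left(-5,464 \right)}} = \sqrt{-108 + \left(224 + 5 \left(-5\right) - 2320\right)} = \sqrt{-108 - 2121} = \sqrt{-2229} = i \sqrt{2229}$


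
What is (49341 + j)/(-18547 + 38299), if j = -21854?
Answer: 27487/19752 ≈ 1.3916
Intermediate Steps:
(49341 + j)/(-18547 + 38299) = (49341 - 21854)/(-18547 + 38299) = 27487/19752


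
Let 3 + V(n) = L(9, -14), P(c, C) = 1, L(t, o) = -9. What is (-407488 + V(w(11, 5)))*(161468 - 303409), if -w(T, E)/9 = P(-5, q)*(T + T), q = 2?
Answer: 57840957500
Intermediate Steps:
w(T, E) = -18*T (w(T, E) = -9*(T + T) = -9*2*T = -18*T)
V(n) = -12 (V(n) = -3 - 9 = -12)
(-407488 + V(w(11, 5)))*(161468 - 303409) = (-407488 - 12)*(161468 - 303409) = -407500*(-141941) = 57840957500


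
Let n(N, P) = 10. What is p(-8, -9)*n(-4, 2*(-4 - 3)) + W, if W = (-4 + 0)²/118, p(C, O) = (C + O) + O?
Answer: -15332/59 ≈ -259.86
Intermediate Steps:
p(C, O) = C + 2*O
W = 8/59 (W = (-4)²*(1/118) = 16*(1/118) = 8/59 ≈ 0.13559)
p(-8, -9)*n(-4, 2*(-4 - 3)) + W = (-8 + 2*(-9))*10 + 8/59 = (-8 - 18)*10 + 8/59 = -26*10 + 8/59 = -260 + 8/59 = -15332/59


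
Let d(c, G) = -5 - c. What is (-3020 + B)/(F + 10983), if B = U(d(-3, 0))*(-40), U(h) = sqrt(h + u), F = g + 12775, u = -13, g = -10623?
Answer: -604/2627 - 8*I*sqrt(15)/2627 ≈ -0.22992 - 0.011794*I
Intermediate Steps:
F = 2152 (F = -10623 + 12775 = 2152)
U(h) = sqrt(-13 + h) (U(h) = sqrt(h - 13) = sqrt(-13 + h))
B = -40*I*sqrt(15) (B = sqrt(-13 + (-5 - 1*(-3)))*(-40) = sqrt(-13 + (-5 + 3))*(-40) = sqrt(-13 - 2)*(-40) = sqrt(-15)*(-40) = (I*sqrt(15))*(-40) = -40*I*sqrt(15) ≈ -154.92*I)
(-3020 + B)/(F + 10983) = (-3020 - 40*I*sqrt(15))/(2152 + 10983) = (-3020 - 40*I*sqrt(15))/13135 = (-3020 - 40*I*sqrt(15))*(1/13135) = -604/2627 - 8*I*sqrt(15)/2627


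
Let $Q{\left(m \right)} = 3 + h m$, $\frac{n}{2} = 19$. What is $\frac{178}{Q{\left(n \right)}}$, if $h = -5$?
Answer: $- \frac{178}{187} \approx -0.95187$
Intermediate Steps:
$n = 38$ ($n = 2 \cdot 19 = 38$)
$Q{\left(m \right)} = 3 - 5 m$
$\frac{178}{Q{\left(n \right)}} = \frac{178}{3 - 190} = \frac{178}{-187} = 178 \left(- \frac{1}{187}\right) = - \frac{178}{187}$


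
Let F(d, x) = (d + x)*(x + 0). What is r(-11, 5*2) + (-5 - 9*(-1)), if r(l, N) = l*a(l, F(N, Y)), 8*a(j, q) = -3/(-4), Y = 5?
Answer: 95/32 ≈ 2.9688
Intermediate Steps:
F(d, x) = x*(d + x) (F(d, x) = (d + x)*x = x*(d + x))
a(j, q) = 3/32 (a(j, q) = (-3/(-4))/8 = (-3*(-¼))/8 = (⅛)*(¾) = 3/32)
r(l, N) = 3*l/32 (r(l, N) = l*(3/32) = 3*l/32)
r(-11, 5*2) + (-5 - 9*(-1)) = (3/32)*(-11) + (-5 - 9*(-1)) = -33/32 + (-5 + 9) = -33/32 + 4 = 95/32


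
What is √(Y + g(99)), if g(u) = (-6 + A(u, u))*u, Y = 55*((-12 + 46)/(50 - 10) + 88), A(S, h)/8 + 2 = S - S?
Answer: √10835/2 ≈ 52.046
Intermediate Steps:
A(S, h) = -16 (A(S, h) = -16 + 8*(S - S) = -16 + 8*0 = -16 + 0 = -16)
Y = 19547/4 (Y = 55*(34/40 + 88) = 55*(34*(1/40) + 88) = 55*(17/20 + 88) = 55*(1777/20) = 19547/4 ≈ 4886.8)
g(u) = -22*u (g(u) = (-6 - 16)*u = -22*u)
√(Y + g(99)) = √(19547/4 - 22*99) = √(19547/4 - 2178) = √(10835/4) = √10835/2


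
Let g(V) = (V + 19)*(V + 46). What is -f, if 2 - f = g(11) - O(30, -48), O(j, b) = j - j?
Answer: 1708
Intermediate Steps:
g(V) = (19 + V)*(46 + V)
O(j, b) = 0
f = -1708 (f = 2 - ((874 + 11² + 65*11) - 1*0) = 2 - ((874 + 121 + 715) + 0) = 2 - (1710 + 0) = 2 - 1*1710 = 2 - 1710 = -1708)
-f = -1*(-1708) = 1708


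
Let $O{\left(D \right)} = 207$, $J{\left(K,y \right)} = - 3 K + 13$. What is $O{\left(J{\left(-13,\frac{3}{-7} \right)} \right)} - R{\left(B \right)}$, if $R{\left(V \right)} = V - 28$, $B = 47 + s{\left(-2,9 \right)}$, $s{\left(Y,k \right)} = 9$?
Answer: $179$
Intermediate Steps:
$J{\left(K,y \right)} = 13 - 3 K$
$B = 56$ ($B = 47 + 9 = 56$)
$R{\left(V \right)} = -28 + V$ ($R{\left(V \right)} = V - 28 = -28 + V$)
$O{\left(J{\left(-13,\frac{3}{-7} \right)} \right)} - R{\left(B \right)} = 207 - \left(-28 + 56\right) = 207 - 28 = 179$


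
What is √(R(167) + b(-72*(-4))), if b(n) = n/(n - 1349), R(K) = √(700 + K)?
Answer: √(-305568 + 19137257*√3)/1061 ≈ 5.4012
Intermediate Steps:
b(n) = n/(-1349 + n)
√(R(167) + b(-72*(-4))) = √(√(700 + 167) + (-72*(-4))/(-1349 - 72*(-4))) = √(√867 + 288/(-1349 + 288)) = √(17*√3 + 288/(-1061)) = √(17*√3 + 288*(-1/1061)) = √(17*√3 - 288/1061) = √(-288/1061 + 17*√3)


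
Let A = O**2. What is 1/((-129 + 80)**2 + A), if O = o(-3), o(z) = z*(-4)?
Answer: 1/2545 ≈ 0.00039293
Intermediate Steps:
o(z) = -4*z
O = 12 (O = -4*(-3) = 12)
A = 144 (A = 12**2 = 144)
1/((-129 + 80)**2 + A) = 1/((-129 + 80)**2 + 144) = 1/((-49)**2 + 144) = 1/(2401 + 144) = 1/2545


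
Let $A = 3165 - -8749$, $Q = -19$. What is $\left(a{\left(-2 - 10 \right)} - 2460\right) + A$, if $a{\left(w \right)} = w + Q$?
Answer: $9423$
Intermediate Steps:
$a{\left(w \right)} = -19 + w$ ($a{\left(w \right)} = w - 19 = -19 + w$)
$A = 11914$ ($A = 3165 + 8749 = 11914$)
$\left(a{\left(-2 - 10 \right)} - 2460\right) + A = \left(\left(-19 - 12\right) - 2460\right) + 11914 = \left(-31 - 2460\right) + 11914 = -2491 + 11914 = 9423$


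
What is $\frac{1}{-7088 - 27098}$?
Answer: $- \frac{1}{34186} \approx -2.9252 \cdot 10^{-5}$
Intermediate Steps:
$\frac{1}{-7088 - 27098} = \frac{1}{-34186} = - \frac{1}{34186}$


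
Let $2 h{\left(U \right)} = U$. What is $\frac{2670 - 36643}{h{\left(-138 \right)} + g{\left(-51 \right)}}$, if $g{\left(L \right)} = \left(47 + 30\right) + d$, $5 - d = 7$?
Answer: $- \frac{33973}{6} \approx -5662.2$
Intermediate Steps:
$d = -2$ ($d = 5 - 7 = -2$)
$h{\left(U \right)} = \frac{U}{2}$
$g{\left(L \right)} = 75$ ($g{\left(L \right)} = \left(47 + 30\right) - 2 = 77 - 2 = 75$)
$\frac{2670 - 36643}{h{\left(-138 \right)} + g{\left(-51 \right)}} = \frac{2670 - 36643}{\frac{1}{2} \left(-138\right) + 75} = - \frac{33973}{-69 + 75} = - \frac{33973}{6}$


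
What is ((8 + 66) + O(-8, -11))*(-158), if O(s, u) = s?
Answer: -10428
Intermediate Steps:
((8 + 66) + O(-8, -11))*(-158) = ((8 + 66) - 8)*(-158) = (74 - 8)*(-158) = 66*(-158) = -10428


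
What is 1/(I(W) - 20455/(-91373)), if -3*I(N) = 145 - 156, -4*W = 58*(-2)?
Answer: 274119/1066468 ≈ 0.25703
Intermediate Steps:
W = 29 (W = -29*(-2)/2 = -¼*(-116) = 29)
I(N) = 11/3 (I(N) = -(145 - 156)/3 = -⅓*(-11) = 11/3)
1/(I(W) - 20455/(-91373)) = 1/(11/3 - 20455/(-91373)) = 1/(11/3 - 20455*(-1/91373)) = 1/(11/3 + 20455/91373) = 1/(1066468/274119) = 274119/1066468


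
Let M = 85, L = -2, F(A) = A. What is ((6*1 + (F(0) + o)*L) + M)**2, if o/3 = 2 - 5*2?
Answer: 19321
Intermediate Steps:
o = -24 (o = 3*(2 - 5*2) = 3*(2 - 10) = 3*(-8) = -24)
((6*1 + (F(0) + o)*L) + M)**2 = ((6*1 + (0 - 24)*(-2)) + 85)**2 = ((6 - 24*(-2)) + 85)**2 = ((6 + 48) + 85)**2 = (54 + 85)**2 = 139**2 = 19321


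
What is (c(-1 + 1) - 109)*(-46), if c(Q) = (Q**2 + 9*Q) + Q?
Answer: 5014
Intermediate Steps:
c(Q) = Q**2 + 10*Q
(c(-1 + 1) - 109)*(-46) = ((-1 + 1)*(10 + (-1 + 1)) - 109)*(-46) = (0*(10 + 0) - 109)*(-46) = (0*10 - 109)*(-46) = (0 - 109)*(-46) = -109*(-46) = 5014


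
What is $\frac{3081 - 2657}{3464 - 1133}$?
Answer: $\frac{424}{2331} \approx 0.1819$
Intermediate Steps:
$\frac{3081 - 2657}{3464 - 1133} = \frac{424}{2331}$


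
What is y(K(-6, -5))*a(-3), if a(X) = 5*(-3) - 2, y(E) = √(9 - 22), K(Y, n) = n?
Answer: -17*I*√13 ≈ -61.294*I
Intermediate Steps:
y(E) = I*√13 (y(E) = √(-13) = I*√13)
a(X) = -17 (a(X) = -15 - 2 = -17)
y(K(-6, -5))*a(-3) = (I*√13)*(-17) = -17*I*√13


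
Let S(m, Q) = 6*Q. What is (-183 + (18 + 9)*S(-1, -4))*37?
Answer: -30747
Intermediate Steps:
(-183 + (18 + 9)*S(-1, -4))*37 = (-183 + (18 + 9)*(6*(-4)))*37 = (-183 + 27*(-24))*37 = (-183 - 648)*37 = -831*37 = -30747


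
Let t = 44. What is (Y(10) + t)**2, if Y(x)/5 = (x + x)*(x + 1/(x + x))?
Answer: 1100401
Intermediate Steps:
Y(x) = 10*x*(x + 1/(2*x)) (Y(x) = 5*((x + x)*(x + 1/(x + x))) = 5*((2*x)*(x + 1/(2*x))) = 5*(2*x*(x + 1/(2*x))) = 10*x*(x + 1/(2*x)))
(Y(10) + t)**2 = ((5 + 10*10**2) + 44)**2 = ((5 + 10*100) + 44)**2 = ((5 + 1000) + 44)**2 = (1005 + 44)**2 = 1049**2 = 1100401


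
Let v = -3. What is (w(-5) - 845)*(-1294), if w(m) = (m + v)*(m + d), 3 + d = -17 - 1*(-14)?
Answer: 979558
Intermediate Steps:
d = -6 (d = -3 + (-17 - 1*(-14)) = -3 + (-17 + 14) = -3 - 3 = -6)
w(m) = (-6 + m)*(-3 + m) (w(m) = (m - 3)*(m - 6) = (-3 + m)*(-6 + m) = (-6 + m)*(-3 + m))
(w(-5) - 845)*(-1294) = ((18 + (-5)² - 9*(-5)) - 845)*(-1294) = ((18 + 25 + 45) - 845)*(-1294) = (88 - 845)*(-1294) = -757*(-1294) = 979558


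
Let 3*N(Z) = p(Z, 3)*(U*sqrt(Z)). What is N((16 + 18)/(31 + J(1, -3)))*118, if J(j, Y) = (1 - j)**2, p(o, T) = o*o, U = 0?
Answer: 0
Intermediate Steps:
p(o, T) = o**2
N(Z) = 0 (N(Z) = (Z**2*(0*sqrt(Z)))/3 = (Z**2*0)/3 = (1/3)*0 = 0)
N((16 + 18)/(31 + J(1, -3)))*118 = 0*118 = 0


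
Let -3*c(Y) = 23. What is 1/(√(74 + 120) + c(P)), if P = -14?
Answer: 69/1217 + 9*√194/1217 ≈ 0.15970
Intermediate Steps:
c(Y) = -23/3 (c(Y) = -⅓*23 = -23/3)
1/(√(74 + 120) + c(P)) = 1/(√(74 + 120) - 23/3) = 1/(√194 - 23/3) = 1/(-23/3 + √194)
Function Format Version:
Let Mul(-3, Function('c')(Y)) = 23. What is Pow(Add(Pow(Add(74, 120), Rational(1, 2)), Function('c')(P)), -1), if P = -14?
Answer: Add(Rational(69, 1217), Mul(Rational(9, 1217), Pow(194, Rational(1, 2)))) ≈ 0.15970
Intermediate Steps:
Function('c')(Y) = Rational(-23, 3) (Function('c')(Y) = Mul(Rational(-1, 3), 23) = Rational(-23, 3))
Pow(Add(Pow(Add(74, 120), Rational(1, 2)), Function('c')(P)), -1) = Pow(Add(Pow(Add(74, 120), Rational(1, 2)), Rational(-23, 3)), -1) = Pow(Add(Pow(194, Rational(1, 2)), Rational(-23, 3)), -1) = Pow(Add(Rational(-23, 3), Pow(194, Rational(1, 2))), -1)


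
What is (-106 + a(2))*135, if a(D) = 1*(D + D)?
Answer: -13770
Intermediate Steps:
a(D) = 2*D (a(D) = 1*(2*D) = 2*D)
(-106 + a(2))*135 = (-106 + 2*2)*135 = (-106 + 4)*135 = -102*135 = -13770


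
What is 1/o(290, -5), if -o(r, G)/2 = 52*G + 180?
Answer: 1/160 ≈ 0.0062500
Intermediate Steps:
o(r, G) = -360 - 104*G (o(r, G) = -2*(52*G + 180) = -2*(180 + 52*G) = -360 - 104*G)
1/o(290, -5) = 1/(-360 - 104*(-5)) = 1/(-360 + 520) = 1/160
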